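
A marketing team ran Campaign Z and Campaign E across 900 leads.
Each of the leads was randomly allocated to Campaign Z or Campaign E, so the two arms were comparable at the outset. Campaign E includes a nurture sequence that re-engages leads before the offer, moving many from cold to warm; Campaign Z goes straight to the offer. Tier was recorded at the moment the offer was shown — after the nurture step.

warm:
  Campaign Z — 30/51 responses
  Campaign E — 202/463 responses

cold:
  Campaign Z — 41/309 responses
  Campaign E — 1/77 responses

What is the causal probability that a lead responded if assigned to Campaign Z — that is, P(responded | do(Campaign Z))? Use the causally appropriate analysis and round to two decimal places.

0.20

The stratified and pooled comparisons disagree (Campaign Z wins within each engagement tier; Campaign E wins overall), so the answer turns on the causal role of engagement tier.
Stratifying would compare campaigns among leads the campaigns themselves sorted into engagement tier groups — a form of selection on an intermediate. The unconditioned pooled rates give the total causal effect.
So P(outcome | do(Campaign Z)) is just the pooled rate for Campaign Z: 71/360 = 0.197.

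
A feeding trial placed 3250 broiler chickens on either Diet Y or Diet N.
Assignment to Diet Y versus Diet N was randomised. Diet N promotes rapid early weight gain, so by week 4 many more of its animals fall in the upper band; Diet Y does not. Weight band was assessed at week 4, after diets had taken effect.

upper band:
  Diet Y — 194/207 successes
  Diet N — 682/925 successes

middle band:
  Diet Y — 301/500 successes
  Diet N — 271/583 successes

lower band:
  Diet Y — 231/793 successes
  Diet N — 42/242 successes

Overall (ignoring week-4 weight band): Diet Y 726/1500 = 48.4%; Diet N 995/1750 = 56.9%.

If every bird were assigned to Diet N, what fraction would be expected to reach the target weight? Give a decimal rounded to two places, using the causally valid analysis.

Week-4 weight band is recorded after the diet and is itself shifted by it — it sits on the causal path from diet to outcome. Conditioning on a mediator would strip out part of the effect we want; the pooled comparison gives the total causal effect.
So P(outcome | do(Diet N)) is just the pooled rate for Diet N: 995/1750 = 0.569.

0.57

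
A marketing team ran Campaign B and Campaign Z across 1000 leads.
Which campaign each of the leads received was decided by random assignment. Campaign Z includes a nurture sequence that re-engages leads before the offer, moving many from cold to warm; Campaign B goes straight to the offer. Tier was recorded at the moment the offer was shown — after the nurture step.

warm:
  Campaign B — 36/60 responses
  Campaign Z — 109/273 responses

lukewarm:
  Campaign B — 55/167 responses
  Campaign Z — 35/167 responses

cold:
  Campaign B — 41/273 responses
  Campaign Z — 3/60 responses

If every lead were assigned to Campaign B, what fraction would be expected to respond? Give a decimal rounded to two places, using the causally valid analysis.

Engagement tier is downstream of the campaign. One should not condition on a consequence of treatment, so the overall rates are the right comparison.
So P(outcome | do(Campaign B)) is just the pooled rate for Campaign B: 132/500 = 0.264.

0.26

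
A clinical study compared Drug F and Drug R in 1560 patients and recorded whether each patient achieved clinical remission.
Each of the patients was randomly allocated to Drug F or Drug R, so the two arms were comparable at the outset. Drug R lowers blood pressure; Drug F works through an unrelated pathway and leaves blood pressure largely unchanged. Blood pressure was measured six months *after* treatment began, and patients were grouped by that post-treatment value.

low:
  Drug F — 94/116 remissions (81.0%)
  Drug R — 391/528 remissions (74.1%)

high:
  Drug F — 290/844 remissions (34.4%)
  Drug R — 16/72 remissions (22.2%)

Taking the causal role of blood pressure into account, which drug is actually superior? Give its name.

Blood pressure is downstream of the drug. One should not condition on a consequence of treatment, so the overall rates are the right comparison.
Pooled: Drug F 40.0% vs Drug R 67.8%; Drug R is higher overall.

Drug R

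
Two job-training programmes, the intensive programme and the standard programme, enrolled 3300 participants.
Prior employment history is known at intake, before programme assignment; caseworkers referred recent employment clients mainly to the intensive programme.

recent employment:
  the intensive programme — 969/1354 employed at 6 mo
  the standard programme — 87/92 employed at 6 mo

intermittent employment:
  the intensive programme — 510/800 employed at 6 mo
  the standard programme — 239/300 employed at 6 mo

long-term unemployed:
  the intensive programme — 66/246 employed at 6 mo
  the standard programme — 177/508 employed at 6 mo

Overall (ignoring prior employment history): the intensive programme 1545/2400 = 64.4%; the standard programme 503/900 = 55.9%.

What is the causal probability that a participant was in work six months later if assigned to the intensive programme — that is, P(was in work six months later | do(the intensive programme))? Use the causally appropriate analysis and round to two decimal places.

0.59

Prior employment history differs across programmes for reasons unrelated to any effect of the programme itself, and it separately predicts the outcome — a classic confounder. We must compare within prior employment history levels.
Standardising the intensive programme to the population prior employment history mix: 0.438·969/1354 + 0.333·510/800 + 0.228·66/246 = 0.587.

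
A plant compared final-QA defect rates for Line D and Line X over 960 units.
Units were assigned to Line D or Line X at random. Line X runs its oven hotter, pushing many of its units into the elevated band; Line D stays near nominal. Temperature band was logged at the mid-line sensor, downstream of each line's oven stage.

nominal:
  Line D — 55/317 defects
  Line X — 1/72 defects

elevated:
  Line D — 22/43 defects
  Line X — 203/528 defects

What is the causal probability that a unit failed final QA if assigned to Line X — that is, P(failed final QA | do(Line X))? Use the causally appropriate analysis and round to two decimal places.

0.34

The in-process temperature band-specific comparison favours Line X throughout, but the pooled figures favour Line D. The question is whether to condition on in-process temperature band.
In-process temperature band lies on the pathway line → in-process temperature band → outcome, so adjusting for it blocks the indirect effect. For the total causal effect of line, use the unadjusted pooled rates.
So P(outcome | do(Line X)) is just the pooled rate for Line X: 204/600 = 0.340.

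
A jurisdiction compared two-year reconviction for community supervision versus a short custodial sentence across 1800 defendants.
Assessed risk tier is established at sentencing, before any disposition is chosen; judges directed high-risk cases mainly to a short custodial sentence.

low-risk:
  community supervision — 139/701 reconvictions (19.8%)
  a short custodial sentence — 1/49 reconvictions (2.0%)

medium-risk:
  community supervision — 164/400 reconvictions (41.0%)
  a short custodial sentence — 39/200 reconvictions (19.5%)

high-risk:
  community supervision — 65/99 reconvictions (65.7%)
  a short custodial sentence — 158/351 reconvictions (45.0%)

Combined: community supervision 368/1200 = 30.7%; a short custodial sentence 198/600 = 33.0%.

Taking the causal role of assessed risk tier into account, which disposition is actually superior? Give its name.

a short custodial sentence

a short custodial sentence is lower inside every assessed risk tier stratum but community supervision is lower in aggregate. Whether to stratify depends on how assessed risk tier relates to the disposition.
Assessed risk tier is set before the disposition has any effect — it is not caused by the disposition — and it independently drives the outcome. That makes it a confounder, so the causal comparison is within assessed risk tier levels.
Within each level — low-risk: 19.8% vs 2.0%; medium-risk: 41.0% vs 19.5%; high-risk: 65.7% vs 45.0% — a short custodial sentence is lower every time.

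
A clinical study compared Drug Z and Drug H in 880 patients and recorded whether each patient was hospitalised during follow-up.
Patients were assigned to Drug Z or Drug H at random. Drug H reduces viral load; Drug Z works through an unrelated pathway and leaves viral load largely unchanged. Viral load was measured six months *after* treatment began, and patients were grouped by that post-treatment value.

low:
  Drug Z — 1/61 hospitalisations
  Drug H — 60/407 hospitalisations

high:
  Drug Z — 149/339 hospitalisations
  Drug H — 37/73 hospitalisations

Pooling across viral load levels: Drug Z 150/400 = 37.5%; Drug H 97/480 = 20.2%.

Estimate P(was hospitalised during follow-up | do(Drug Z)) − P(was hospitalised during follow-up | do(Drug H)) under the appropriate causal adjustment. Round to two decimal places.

Viral load here is a post-treatment variable shaped by the drug; conditioning on it would introduce bias rather than remove it. The overall comparison is the causal one.
The causal difference is the pooled difference: 0.375 − 0.202 = +0.173.

+0.17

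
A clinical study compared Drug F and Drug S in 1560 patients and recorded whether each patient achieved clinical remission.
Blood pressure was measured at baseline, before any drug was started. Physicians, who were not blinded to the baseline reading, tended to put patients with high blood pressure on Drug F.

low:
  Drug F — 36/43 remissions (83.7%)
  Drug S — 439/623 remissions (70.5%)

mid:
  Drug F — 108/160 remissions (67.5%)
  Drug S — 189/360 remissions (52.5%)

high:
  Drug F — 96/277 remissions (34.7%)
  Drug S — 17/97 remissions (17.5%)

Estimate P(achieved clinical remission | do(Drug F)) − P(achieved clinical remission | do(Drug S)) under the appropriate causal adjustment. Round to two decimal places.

Blood pressure differs across drugs for reasons unrelated to any effect of the drug itself, and it separately predicts the outcome — a classic confounder. We must compare within blood pressure levels.
Adjusting over the population distribution of blood pressure: 0.427·(0.837−0.705) + 0.333·(0.675−0.525) + 0.240·(0.347−0.175) = +0.148.

+0.15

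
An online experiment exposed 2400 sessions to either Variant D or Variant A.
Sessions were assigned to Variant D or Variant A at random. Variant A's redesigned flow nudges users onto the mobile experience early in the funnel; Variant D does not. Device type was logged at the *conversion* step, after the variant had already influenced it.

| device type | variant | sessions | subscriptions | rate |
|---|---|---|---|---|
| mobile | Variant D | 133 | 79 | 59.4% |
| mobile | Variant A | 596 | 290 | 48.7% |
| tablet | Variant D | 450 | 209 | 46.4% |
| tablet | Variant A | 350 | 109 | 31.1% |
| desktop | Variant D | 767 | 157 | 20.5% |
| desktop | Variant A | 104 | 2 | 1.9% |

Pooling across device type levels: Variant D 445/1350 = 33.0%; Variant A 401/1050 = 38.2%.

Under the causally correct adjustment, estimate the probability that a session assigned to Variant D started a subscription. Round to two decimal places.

0.33

Device type lies on the pathway variant → device type → outcome, so adjusting for it blocks the indirect effect. For the total causal effect of variant, use the unadjusted pooled rates.
So P(outcome | do(Variant D)) is just the pooled rate for Variant D: 445/1350 = 0.330.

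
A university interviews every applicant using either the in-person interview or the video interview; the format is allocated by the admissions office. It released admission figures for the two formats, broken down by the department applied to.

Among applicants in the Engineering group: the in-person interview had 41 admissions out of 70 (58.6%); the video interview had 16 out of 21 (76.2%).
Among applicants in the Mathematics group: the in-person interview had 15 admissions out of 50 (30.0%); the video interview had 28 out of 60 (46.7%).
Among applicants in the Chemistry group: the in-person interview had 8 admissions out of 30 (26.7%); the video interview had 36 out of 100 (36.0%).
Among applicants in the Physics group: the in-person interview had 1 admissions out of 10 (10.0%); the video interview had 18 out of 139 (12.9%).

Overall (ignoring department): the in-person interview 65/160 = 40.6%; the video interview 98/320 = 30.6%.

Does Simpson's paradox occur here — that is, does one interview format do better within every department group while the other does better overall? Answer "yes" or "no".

yes

Within each department level (Engineering 58.6% vs 76.2%; Mathematics 30.0% vs 46.7%; Chemistry 26.7% vs 36.0%; Physics 10.0% vs 12.9%), the video interview has the higher rate every time. Pooled: 40.6% vs 30.6% — the in-person interview has the higher rate overall. The two comparisons disagree.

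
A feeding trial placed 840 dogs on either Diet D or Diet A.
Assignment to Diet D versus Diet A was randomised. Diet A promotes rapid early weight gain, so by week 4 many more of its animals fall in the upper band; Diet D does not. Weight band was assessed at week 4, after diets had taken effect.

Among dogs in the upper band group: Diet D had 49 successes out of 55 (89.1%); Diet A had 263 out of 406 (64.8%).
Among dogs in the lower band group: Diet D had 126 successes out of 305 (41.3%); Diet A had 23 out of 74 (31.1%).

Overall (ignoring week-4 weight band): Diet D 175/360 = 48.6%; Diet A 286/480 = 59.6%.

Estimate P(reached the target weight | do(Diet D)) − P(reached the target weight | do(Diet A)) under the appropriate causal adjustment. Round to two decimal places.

-0.11

Week-4 weight band is downstream of the diet. One should not condition on a consequence of treatment, so the overall rates are the right comparison.
The causal difference is the pooled difference: 0.486 − 0.596 = -0.110.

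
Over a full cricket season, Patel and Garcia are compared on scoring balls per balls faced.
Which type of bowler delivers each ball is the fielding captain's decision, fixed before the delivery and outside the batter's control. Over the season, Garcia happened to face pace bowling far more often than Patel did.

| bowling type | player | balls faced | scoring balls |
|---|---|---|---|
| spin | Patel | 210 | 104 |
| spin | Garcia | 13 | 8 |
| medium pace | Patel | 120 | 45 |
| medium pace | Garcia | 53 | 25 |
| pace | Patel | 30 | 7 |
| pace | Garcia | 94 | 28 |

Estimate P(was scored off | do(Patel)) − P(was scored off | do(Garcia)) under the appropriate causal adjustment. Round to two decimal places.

The imbalance in bowling type arose from how balls faced were allocated, not from anything the player did; and bowling type independently affects the outcome. The pooled gap is confounded — condition on bowling type.
Adjusting over the population distribution of bowling type: 0.429·(0.495−0.615) + 0.333·(0.375−0.472) + 0.238·(0.233−0.298) = -0.099.

-0.10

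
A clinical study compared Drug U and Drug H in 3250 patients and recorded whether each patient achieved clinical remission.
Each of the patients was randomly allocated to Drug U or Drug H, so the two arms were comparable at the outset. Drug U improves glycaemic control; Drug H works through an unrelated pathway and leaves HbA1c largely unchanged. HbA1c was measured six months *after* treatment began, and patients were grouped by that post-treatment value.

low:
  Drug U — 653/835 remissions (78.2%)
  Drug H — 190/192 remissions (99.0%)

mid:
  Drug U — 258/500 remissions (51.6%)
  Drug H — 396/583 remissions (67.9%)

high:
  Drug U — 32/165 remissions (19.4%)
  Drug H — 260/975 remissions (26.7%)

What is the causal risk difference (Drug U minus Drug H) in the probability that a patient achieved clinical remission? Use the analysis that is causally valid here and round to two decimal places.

The stratified and pooled comparisons disagree (Drug H wins within each HbA1c; Drug U wins overall), so the answer turns on the causal role of HbA1c.
HbA1c is downstream of the drug. One should not condition on a consequence of treatment, so the overall rates are the right comparison.
The causal difference is the pooled difference: 0.629 − 0.483 = +0.145.

+0.15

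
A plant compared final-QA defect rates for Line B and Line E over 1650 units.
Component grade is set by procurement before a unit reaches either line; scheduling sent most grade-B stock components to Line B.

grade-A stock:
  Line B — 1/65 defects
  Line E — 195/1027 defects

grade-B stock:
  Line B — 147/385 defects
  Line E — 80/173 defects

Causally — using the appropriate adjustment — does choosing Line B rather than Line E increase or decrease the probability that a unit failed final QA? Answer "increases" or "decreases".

The component grade-specific comparison favours Line B throughout, but the pooled figures favour Line E. The question is whether to condition on component grade.
Here component grade is a common cause — it drives both which line a case falls under and the outcome. The crude comparison mixes populations; the stratum-specific rates are the causally relevant ones.
Within each level — grade-A stock: 1.5% vs 19.0%; grade-B stock: 38.2% vs 46.2% — Line B is lower every time.

decreases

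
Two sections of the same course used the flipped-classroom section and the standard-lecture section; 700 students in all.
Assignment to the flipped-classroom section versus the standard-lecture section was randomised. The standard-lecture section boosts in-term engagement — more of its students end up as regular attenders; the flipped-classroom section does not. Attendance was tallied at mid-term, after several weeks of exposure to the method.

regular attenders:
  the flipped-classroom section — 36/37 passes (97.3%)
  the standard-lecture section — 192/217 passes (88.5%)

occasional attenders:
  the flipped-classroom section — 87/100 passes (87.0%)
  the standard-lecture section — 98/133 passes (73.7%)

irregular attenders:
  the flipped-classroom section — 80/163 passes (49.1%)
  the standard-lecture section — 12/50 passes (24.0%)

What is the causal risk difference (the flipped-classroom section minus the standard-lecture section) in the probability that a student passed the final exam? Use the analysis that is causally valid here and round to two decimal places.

Because the teaching method influences mid-term attendance, mid-term attendance is a post-treatment mediator, not a confounder. Stratifying on it would bias the estimate; the causal effect is the crude pooled difference.
The causal difference is the pooled difference: 0.677 − 0.755 = -0.078.

-0.08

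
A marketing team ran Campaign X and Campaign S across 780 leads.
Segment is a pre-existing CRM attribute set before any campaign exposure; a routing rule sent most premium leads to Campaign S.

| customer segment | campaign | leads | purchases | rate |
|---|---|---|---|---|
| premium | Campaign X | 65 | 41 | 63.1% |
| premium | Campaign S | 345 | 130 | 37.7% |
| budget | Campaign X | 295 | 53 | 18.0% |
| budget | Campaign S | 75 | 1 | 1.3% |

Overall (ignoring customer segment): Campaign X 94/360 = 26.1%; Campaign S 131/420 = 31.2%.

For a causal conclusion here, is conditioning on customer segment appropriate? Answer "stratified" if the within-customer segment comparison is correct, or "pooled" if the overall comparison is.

stratified

The stratified and pooled comparisons disagree (Campaign X wins within each customer segment; Campaign S wins overall), so the answer turns on the causal role of customer segment.
Customer segment satisfies the back-door criterion: it is not a descendant of the campaign, and it blocks the spurious path from campaign to outcome. Adjusting for it (i.e., using the within-customer segment rates) gives the causal effect.
Within each level — premium: 63.1% vs 37.7%; budget: 18.0% vs 1.3% — Campaign X is higher every time.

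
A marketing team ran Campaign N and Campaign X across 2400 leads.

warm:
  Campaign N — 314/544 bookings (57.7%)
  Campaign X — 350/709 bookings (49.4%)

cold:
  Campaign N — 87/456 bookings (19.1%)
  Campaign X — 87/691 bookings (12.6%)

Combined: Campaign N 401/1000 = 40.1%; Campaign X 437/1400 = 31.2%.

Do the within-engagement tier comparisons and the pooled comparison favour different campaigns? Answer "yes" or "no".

Within each engagement tier level (warm 57.7% vs 49.4%; cold 19.1% vs 12.6%), Campaign N has the higher rate every time. Pooled: 40.1% vs 31.2% — Campaign N has the higher rate overall. They agree.

no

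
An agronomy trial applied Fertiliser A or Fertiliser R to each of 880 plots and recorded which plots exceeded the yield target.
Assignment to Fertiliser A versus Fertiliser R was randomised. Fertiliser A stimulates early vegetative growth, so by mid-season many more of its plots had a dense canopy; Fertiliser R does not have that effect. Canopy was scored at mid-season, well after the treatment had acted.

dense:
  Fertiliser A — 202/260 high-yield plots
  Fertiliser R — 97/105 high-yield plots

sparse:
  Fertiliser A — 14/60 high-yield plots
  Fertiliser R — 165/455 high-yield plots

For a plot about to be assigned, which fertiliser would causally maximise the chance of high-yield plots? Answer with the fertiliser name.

The mid-season canopy-specific comparison favours Fertiliser R throughout, but the pooled figures favour Fertiliser A. The question is whether to condition on mid-season canopy.
Mid-season canopy here is a post-treatment variable shaped by the fertiliser; conditioning on it would introduce bias rather than remove it. The overall comparison is the causal one.
Pooled: Fertiliser A 67.5% vs Fertiliser R 46.8%; Fertiliser A is higher overall.

Fertiliser A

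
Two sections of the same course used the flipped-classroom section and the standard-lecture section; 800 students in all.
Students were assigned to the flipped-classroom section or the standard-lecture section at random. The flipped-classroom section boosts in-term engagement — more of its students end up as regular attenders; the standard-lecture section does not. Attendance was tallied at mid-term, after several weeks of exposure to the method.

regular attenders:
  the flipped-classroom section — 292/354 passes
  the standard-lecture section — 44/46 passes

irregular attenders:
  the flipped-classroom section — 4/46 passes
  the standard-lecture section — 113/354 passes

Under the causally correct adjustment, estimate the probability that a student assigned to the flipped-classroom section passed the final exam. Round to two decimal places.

0.74

the standard-lecture section is higher inside every mid-term attendance stratum but the flipped-classroom section is higher in aggregate. Whether to stratify depends on how mid-term attendance relates to the teaching method.
Mid-term attendance here is a post-treatment variable shaped by the teaching method; conditioning on it would introduce bias rather than remove it. The overall comparison is the causal one.
So P(outcome | do(the flipped-classroom section)) is just the pooled rate for the flipped-classroom section: 296/400 = 0.740.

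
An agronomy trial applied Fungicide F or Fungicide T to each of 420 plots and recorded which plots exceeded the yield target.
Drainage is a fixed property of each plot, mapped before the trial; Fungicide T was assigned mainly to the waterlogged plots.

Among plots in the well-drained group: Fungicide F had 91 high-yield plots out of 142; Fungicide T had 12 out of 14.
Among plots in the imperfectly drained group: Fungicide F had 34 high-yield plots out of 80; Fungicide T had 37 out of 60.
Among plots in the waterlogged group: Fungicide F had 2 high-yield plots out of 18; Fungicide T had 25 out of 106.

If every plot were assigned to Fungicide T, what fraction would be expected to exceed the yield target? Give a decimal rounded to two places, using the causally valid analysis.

The imbalance in field drainage arose from how plots were allocated, not from anything the fungicide did; and field drainage independently affects the outcome. The pooled gap is confounded — condition on field drainage.
Standardising Fungicide T to the population field drainage mix: 0.371·12/14 + 0.333·37/60 + 0.295·25/106 = 0.594.

0.59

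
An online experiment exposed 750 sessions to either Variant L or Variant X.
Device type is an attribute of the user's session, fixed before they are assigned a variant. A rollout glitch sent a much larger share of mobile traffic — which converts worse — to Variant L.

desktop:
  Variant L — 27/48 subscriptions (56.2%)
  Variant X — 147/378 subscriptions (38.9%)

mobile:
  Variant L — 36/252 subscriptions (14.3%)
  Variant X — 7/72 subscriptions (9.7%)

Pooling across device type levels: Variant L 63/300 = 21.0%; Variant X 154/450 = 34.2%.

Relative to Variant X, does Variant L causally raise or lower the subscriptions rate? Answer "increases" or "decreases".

Within every device type level Variant L has the higher rate, yet pooled Variant X does — Simpson's reversal.
The imbalance in device type arose from how sessions were allocated, not from anything the variant did; and device type independently affects the outcome. The pooled gap is confounded — condition on device type.
Within each level — desktop: 56.2% vs 38.9%; mobile: 14.3% vs 9.7% — Variant L is higher every time.

increases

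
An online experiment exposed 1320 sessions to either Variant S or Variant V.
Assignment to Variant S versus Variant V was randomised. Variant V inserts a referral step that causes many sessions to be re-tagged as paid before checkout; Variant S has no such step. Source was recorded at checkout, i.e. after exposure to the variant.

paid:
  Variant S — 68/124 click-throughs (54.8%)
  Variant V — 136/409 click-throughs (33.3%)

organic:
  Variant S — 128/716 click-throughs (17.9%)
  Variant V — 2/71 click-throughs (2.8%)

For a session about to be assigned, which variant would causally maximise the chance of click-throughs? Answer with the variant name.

Because the variant influences traffic source, traffic source is a post-treatment mediator, not a confounder. Stratifying on it would bias the estimate; the causal effect is the crude pooled difference.
Pooled: Variant S 23.3% vs Variant V 28.7%; Variant V is higher overall.

Variant V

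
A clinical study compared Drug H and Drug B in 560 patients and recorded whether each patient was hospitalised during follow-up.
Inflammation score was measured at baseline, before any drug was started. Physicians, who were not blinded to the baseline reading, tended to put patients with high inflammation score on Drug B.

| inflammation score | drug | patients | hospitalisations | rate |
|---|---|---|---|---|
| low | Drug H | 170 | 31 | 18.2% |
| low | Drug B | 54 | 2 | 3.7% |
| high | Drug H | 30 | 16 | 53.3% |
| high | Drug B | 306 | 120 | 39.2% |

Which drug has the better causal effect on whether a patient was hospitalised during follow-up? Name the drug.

Drug B

Inflammation score differs across drugs for reasons unrelated to any effect of the drug itself, and it separately predicts the outcome — a classic confounder. We must compare within inflammation score levels.
Within each level — low: 18.2% vs 3.7%; high: 53.3% vs 39.2% — Drug B is lower every time.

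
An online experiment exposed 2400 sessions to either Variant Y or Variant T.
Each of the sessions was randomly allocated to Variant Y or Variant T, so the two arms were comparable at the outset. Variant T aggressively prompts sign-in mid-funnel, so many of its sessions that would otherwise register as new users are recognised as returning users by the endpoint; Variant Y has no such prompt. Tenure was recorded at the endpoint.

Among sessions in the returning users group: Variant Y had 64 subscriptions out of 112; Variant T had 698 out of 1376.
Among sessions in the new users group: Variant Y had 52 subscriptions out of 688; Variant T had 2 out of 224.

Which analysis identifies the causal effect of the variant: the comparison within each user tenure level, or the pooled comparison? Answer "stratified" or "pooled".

pooled

User tenure is downstream of the variant. One should not condition on a consequence of treatment, so the overall rates are the right comparison.
Pooled: Variant Y 14.5% vs Variant T 43.8%; Variant T is higher overall.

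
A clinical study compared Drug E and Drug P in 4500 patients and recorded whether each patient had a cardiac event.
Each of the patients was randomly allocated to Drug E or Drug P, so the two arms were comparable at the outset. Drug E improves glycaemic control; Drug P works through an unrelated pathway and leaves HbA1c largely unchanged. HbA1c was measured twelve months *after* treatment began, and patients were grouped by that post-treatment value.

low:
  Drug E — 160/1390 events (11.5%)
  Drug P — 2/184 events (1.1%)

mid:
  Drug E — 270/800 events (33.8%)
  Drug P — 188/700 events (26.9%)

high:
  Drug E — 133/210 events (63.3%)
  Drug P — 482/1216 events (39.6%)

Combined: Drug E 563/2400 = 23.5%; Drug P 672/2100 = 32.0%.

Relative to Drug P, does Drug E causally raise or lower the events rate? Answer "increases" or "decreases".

decreases

The stratified and pooled comparisons disagree (Drug P wins within each HbA1c; Drug E wins overall), so the answer turns on the causal role of HbA1c.
HbA1c here is a post-treatment variable shaped by the drug; conditioning on it would introduce bias rather than remove it. The overall comparison is the causal one.
Pooled: Drug E 23.5% vs Drug P 32.0%; Drug E is lower overall.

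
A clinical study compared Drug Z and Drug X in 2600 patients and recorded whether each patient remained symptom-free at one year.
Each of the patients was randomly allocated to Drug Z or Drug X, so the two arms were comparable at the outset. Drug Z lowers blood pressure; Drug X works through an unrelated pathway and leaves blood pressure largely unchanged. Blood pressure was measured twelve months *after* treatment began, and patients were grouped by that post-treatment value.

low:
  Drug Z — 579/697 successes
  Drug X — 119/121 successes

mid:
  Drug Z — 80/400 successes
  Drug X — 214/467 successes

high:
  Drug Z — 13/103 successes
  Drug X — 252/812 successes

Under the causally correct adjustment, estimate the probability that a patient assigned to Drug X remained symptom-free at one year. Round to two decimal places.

Blood pressure here is a post-treatment variable shaped by the drug; conditioning on it would introduce bias rather than remove it. The overall comparison is the causal one.
So P(outcome | do(Drug X)) is just the pooled rate for Drug X: 585/1400 = 0.418.

0.42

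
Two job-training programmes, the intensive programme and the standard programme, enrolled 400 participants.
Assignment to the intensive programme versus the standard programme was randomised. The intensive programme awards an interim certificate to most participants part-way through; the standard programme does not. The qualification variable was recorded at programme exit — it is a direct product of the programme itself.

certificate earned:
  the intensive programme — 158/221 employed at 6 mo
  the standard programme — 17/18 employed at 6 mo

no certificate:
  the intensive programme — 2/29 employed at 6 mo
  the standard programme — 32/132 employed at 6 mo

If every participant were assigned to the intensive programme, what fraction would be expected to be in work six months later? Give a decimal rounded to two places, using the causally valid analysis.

0.64

The qualification attained during the programme-specific comparison favours the standard programme throughout, but the pooled figures favour the intensive programme. The question is whether to condition on qualification attained during the programme.
Because the programme influences qualification attained during the programme, qualification attained during the programme is a post-treatment mediator, not a confounder. Stratifying on it would bias the estimate; the causal effect is the crude pooled difference.
So P(outcome | do(the intensive programme)) is just the pooled rate for the intensive programme: 160/250 = 0.640.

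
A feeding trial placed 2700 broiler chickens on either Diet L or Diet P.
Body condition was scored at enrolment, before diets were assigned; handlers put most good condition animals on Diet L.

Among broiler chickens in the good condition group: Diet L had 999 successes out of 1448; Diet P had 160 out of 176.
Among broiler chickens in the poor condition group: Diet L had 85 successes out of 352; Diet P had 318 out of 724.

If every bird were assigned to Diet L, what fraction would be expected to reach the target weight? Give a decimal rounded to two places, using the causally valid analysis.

0.51

The starting body condition-specific comparison favours Diet P throughout, but the pooled figures favour Diet L. The question is whether to condition on starting body condition.
Starting body condition differs across diets for reasons unrelated to any effect of the diet itself, and it separately predicts the outcome — a classic confounder. We must compare within starting body condition levels.
Standardising Diet L to the population starting body condition mix: 0.601·999/1448 + 0.399·85/352 = 0.511.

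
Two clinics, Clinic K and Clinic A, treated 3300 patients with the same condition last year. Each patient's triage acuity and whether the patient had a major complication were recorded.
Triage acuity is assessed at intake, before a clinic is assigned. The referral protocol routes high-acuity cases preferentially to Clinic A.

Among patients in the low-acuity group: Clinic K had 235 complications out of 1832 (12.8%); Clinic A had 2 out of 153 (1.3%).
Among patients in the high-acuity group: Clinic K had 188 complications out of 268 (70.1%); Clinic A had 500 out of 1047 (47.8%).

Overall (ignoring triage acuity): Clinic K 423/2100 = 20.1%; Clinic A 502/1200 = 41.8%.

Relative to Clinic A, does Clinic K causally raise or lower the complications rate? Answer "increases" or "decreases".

increases

Clinic A is lower inside every triage acuity stratum but Clinic K is lower in aggregate. Whether to stratify depends on how triage acuity relates to the clinic.
Since triage acuity is a pre-existing factor (not a product of the clinic) and it affects the outcome on its own, it is a confounder. The stratified rates, not the pooled rate, identify the causal effect.
Within each level — low-acuity: 12.8% vs 1.3%; high-acuity: 70.1% vs 47.8% — Clinic A is lower every time.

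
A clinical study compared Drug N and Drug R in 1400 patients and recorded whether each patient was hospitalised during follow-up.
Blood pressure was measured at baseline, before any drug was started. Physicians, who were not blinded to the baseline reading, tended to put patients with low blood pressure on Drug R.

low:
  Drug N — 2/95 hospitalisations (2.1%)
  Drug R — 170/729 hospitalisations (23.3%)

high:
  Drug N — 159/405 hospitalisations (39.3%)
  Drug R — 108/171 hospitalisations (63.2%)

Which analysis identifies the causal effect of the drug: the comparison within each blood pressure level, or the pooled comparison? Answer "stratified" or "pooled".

Drug N is lower inside every blood pressure stratum but Drug R is lower in aggregate. Whether to stratify depends on how blood pressure relates to the drug.
Blood pressure satisfies the back-door criterion: it is not a descendant of the drug, and it blocks the spurious path from drug to outcome. Adjusting for it (i.e., using the within-blood pressure rates) gives the causal effect.
Within each level — low: 2.1% vs 23.3%; high: 39.3% vs 63.2% — Drug N is lower every time.

stratified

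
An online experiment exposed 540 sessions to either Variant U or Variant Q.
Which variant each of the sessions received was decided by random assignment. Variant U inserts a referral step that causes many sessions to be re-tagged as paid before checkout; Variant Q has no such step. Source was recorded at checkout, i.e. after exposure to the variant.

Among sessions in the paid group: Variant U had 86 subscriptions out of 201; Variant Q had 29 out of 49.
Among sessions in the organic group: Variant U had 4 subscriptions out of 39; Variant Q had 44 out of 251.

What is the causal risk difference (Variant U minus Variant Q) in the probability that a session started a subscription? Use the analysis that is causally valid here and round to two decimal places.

Because the variant influences traffic source, traffic source is a post-treatment mediator, not a confounder. Stratifying on it would bias the estimate; the causal effect is the crude pooled difference.
The causal difference is the pooled difference: 0.375 − 0.243 = +0.132.

+0.13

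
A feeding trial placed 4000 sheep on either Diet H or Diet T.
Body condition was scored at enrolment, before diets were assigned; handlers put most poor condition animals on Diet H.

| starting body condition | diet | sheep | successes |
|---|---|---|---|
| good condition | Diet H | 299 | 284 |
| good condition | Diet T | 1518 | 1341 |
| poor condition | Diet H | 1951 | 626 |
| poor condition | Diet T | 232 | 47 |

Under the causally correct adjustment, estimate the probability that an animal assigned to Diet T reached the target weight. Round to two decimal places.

Starting body condition is set before the diet has any effect — it is not caused by the diet — and it independently drives the outcome. That makes it a confounder, so the causal comparison is within starting body condition levels.
Standardising Diet T to the population starting body condition mix: 0.454·1341/1518 + 0.546·47/232 = 0.512.

0.51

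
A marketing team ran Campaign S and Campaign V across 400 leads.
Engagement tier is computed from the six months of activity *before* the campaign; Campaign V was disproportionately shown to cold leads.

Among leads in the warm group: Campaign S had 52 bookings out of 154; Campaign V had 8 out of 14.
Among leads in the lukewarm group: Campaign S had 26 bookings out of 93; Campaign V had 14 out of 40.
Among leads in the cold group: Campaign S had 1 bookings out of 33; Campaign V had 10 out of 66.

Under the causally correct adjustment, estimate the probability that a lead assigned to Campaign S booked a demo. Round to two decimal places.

0.24

The imbalance in engagement tier arose from how leads were allocated, not from anything the campaign did; and engagement tier independently affects the outcome. The pooled gap is confounded — condition on engagement tier.
Standardising Campaign S to the population engagement tier mix: 0.420·52/154 + 0.333·26/93 + 0.247·1/33 = 0.242.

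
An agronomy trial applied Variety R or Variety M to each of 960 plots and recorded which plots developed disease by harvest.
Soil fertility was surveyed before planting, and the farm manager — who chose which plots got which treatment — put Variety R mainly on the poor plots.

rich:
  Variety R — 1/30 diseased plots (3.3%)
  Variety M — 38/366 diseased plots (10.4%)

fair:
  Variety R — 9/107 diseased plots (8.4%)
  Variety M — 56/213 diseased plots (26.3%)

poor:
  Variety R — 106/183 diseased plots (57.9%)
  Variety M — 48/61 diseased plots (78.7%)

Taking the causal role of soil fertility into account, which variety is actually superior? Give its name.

Here soil fertility is a common cause — it drives both which variety a case falls under and the outcome. The crude comparison mixes populations; the stratum-specific rates are the causally relevant ones.
Within each level — rich: 3.3% vs 10.4%; fair: 8.4% vs 26.3%; poor: 57.9% vs 78.7% — Variety R is lower every time.

Variety R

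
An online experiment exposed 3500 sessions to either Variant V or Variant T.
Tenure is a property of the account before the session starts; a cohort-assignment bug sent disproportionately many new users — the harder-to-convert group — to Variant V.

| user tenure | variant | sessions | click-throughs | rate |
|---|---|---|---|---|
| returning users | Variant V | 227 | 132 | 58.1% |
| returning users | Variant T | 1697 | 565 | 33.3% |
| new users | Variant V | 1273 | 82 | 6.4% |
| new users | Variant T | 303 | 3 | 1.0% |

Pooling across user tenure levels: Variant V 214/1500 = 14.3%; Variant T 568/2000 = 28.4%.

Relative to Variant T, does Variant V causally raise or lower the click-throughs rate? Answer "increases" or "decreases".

User tenure differs across variants for reasons unrelated to any effect of the variant itself, and it separately predicts the outcome — a classic confounder. We must compare within user tenure levels.
Within each level — returning users: 58.1% vs 33.3%; new users: 6.4% vs 1.0% — Variant V is higher every time.

increases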